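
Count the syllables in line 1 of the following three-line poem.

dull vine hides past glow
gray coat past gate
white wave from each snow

5

Line 1: "dull vine hides past glow": 1+1+1+1+1 = 5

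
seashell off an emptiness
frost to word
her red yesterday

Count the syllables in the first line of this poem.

The first line: "seashell off an emptiness": 2+1+1+3 = 7

7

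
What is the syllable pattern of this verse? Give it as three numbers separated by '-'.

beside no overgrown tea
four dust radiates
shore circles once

Line 1: beside (2), no (1), overgrown (3), tea (1) → 7
Line 2: four (1), dust (1), radiates (3) → 5
Line 3: shore (1), circles (2), once (1) → 4

7-5-4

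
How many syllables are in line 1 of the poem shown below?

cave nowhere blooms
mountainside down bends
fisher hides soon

4

Line 1: cave(1) + nowhere(2) + blooms(1) = 4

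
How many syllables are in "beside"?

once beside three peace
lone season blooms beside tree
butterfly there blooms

"beside" has 2 syllables.

2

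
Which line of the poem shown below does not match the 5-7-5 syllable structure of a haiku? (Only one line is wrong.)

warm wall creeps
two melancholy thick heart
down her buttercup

The first line

Line 1: warm(1) + wall(1) + creeps(1) = 3 (expected 5)
Line 2: two(1) + melancholy(4) + thick(1) + heart(1) = 7 ✓
Line 3: down(1) + her(1) + buttercup(3) = 5 ✓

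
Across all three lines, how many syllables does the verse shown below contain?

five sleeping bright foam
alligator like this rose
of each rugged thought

Line 1: "five sleeping bright foam": 1+2+1+1 = 5
Line 2: "alligator like this rose": 4+1+1+1 = 7
Line 3: "of each rugged thought": 1+1+2+1 = 5
Total: 5 + 7 + 5 = 17

17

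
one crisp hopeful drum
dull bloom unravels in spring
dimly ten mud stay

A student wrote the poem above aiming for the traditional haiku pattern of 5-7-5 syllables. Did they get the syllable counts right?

Line 1: "one crisp hopeful drum": 1+1+2+1 = 5 ✓
Line 2: "dull bloom unravels in spring": 1+1+3+1+1 = 7 ✓
Line 3: "dimly ten mud stay": 2+1+1+1 = 5 ✓

Yes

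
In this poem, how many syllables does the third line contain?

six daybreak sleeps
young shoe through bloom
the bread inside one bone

The third line: the (1), bread (1), inside (2), one (1), bone (1) → 6

6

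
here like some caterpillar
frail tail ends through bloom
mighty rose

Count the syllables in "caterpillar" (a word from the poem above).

4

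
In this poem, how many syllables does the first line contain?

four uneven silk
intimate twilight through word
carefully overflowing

The first line: "four uneven silk": 1+3+1 = 5

5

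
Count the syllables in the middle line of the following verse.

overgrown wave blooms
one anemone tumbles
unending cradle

7

The middle line: one (1), anemone (4), tumbles (2) → 7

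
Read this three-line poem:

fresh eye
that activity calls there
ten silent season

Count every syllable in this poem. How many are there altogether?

Line 1: fresh (1), eye (1) → 2
Line 2: that (1), activity (4), calls (1), there (1) → 7
Line 3: ten (1), silent (2), season (2) → 5
Total: 2 + 7 + 5 = 14

14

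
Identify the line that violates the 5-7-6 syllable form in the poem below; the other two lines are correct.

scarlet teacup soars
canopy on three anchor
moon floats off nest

Line 1: "scarlet teacup soars": 2+2+1 = 5 ✓
Line 2: "canopy on three anchor": 3+1+1+2 = 7 ✓
Line 3: "moon floats off nest": 1+1+1+1 = 4 (expected 6)

Line 3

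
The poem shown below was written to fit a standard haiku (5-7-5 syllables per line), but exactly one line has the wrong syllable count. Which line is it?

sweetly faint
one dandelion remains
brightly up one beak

The first line

Line 1: "sweetly faint": 2+1 = 3 (expected 5)
Line 2: "one dandelion remains": 1+4+2 = 7 ✓
Line 3: "brightly up one beak": 2+1+1+1 = 5 ✓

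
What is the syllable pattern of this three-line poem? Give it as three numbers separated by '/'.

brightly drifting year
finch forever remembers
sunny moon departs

5/7/5

Line 1: brightly (2), drifting (2), year (1) → 5
Line 2: finch (1), forever (3), remembers (3) → 7
Line 3: sunny (2), moon (1), departs (2) → 5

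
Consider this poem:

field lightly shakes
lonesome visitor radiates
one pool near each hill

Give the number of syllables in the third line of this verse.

The third line: one (1), pool (1), near (1), each (1), hill (1) → 5

5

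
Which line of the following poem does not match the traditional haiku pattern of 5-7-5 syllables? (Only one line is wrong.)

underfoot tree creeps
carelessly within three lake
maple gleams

The third line

Line 1: "underfoot tree creeps": 3+1+1 = 5 ✓
Line 2: "carelessly within three lake": 3+2+1+1 = 7 ✓
Line 3: "maple gleams": 2+1 = 3 (expected 5)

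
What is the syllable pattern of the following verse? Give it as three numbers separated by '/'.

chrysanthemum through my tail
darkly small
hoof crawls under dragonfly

Line 1: "chrysanthemum through my tail": 4+1+1+1 = 7
Line 2: "darkly small": 2+1 = 3
Line 3: "hoof crawls under dragonfly": 1+1+2+3 = 7

7/3/7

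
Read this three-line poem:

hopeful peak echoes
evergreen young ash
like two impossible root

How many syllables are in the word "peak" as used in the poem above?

1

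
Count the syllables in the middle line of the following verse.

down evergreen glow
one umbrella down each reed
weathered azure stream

7

The middle line: one (1), umbrella (3), down (1), each (1), reed (1) → 7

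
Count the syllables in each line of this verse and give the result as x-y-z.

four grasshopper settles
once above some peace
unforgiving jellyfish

Line 1: four (1), grasshopper (3), settles (2) → 6
Line 2: once (1), above (2), some (1), peace (1) → 5
Line 3: unforgiving (4), jellyfish (3) → 7

6-5-7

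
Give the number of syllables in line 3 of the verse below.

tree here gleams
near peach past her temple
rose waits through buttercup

6

Line 3: rose(1) + waits(1) + through(1) + buttercup(3) = 6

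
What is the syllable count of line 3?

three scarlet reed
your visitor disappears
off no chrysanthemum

6

Line 3: off (1), no (1), chrysanthemum (4) → 6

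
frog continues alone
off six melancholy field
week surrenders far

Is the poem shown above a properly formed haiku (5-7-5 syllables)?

Line 1: "frog continues alone": 1+3+2 = 6 (expected 5)
Line 2: "off six melancholy field": 1+1+4+1 = 7 ✓
Line 3: "week surrenders far": 1+3+1 = 5 ✓

No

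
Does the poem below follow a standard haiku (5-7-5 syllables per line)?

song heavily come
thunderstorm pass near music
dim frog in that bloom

Line 1: "song heavily come": 1+3+1 = 5 ✓
Line 2: "thunderstorm pass near music": 3+1+1+2 = 7 ✓
Line 3: "dim frog in that bloom": 1+1+1+1+1 = 5 ✓

Yes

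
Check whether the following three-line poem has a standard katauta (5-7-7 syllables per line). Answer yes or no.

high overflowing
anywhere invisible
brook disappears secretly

Yes

Line 1: high (1), overflowing (4) → 5 ✓
Line 2: anywhere (3), invisible (4) → 7 ✓
Line 3: brook (1), disappears (3), secretly (3) → 7 ✓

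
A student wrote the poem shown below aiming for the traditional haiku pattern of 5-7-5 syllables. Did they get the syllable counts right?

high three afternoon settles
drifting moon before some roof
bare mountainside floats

Line 1: high(1) + three(1) + afternoon(3) + settles(2) = 7 (expected 5)
Line 2: drifting(2) + moon(1) + before(2) + some(1) + roof(1) = 7 ✓
Line 3: bare(1) + mountainside(3) + floats(1) = 5 ✓

No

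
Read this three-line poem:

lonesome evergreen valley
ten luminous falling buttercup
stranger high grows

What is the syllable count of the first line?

7

The first line: lonesome(2) + evergreen(3) + valley(2) = 7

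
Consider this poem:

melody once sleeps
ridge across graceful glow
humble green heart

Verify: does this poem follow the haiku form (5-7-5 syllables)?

Line 1: melody (3), once (1), sleeps (1) → 5 ✓
Line 2: ridge (1), across (2), graceful (2), glow (1) → 6 (expected 7)
Line 3: humble (2), green (1), heart (1) → 4 (expected 5)

No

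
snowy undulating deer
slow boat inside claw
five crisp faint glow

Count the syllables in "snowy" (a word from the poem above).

2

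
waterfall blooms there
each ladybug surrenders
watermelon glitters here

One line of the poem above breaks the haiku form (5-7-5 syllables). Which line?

Line 3

Line 1: "waterfall blooms there": 3+1+1 = 5 ✓
Line 2: "each ladybug surrenders": 1+3+3 = 7 ✓
Line 3: "watermelon glitters here": 4+2+1 = 7 (expected 5)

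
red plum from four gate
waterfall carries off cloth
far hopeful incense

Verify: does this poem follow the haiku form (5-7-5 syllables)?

Line 1: red (1), plum (1), from (1), four (1), gate (1) → 5 ✓
Line 2: waterfall (3), carries (2), off (1), cloth (1) → 7 ✓
Line 3: far (1), hopeful (2), incense (2) → 5 ✓

Yes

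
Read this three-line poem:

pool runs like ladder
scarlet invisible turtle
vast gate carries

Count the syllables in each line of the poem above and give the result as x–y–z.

5–8–4

Line 1: pool (1), runs (1), like (1), ladder (2) → 5
Line 2: scarlet (2), invisible (4), turtle (2) → 8
Line 3: vast (1), gate (1), carries (2) → 4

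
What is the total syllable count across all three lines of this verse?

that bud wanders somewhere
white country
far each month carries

14

Line 1: that(1) + bud(1) + wanders(2) + somewhere(2) = 6
Line 2: white(1) + country(2) = 3
Line 3: far(1) + each(1) + month(1) + carries(2) = 5
Total: 6 + 3 + 5 = 14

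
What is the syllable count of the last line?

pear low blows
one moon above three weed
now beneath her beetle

The last line: now (1), beneath (2), her (1), beetle (2) → 6

6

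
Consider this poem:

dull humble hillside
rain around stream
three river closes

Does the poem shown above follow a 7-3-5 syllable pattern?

No

Line 1: dull (1), humble (2), hillside (2) → 5 (expected 7)
Line 2: rain (1), around (2), stream (1) → 4 (expected 3)
Line 3: three (1), river (2), closes (2) → 5 ✓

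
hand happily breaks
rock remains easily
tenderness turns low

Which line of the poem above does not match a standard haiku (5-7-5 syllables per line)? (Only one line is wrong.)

Line 1: hand(1) + happily(3) + breaks(1) = 5 ✓
Line 2: rock(1) + remains(2) + easily(3) = 6 (expected 7)
Line 3: tenderness(3) + turns(1) + low(1) = 5 ✓

The second line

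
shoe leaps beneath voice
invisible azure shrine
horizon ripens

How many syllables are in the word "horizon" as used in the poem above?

"horizon" has 3 syllables.

3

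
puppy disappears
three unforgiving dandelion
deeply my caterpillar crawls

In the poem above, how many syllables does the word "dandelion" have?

4

"dandelion" has 4 syllables.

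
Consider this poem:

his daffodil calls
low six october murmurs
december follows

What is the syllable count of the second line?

The second line: "low six october murmurs": 1+1+3+2 = 7

7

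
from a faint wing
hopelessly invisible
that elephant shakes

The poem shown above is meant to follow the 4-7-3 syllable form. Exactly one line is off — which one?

Line 1: from (1), a (1), faint (1), wing (1) → 4 ✓
Line 2: hopelessly (3), invisible (4) → 7 ✓
Line 3: that (1), elephant (3), shakes (1) → 5 (expected 3)

The third line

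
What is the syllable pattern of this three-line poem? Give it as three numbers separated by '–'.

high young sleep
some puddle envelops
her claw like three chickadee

3–6–7

Line 1: high(1) + young(1) + sleep(1) = 3
Line 2: some(1) + puddle(2) + envelops(3) = 6
Line 3: her(1) + claw(1) + like(1) + three(1) + chickadee(3) = 7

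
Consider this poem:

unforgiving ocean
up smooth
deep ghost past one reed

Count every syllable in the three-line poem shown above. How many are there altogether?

13

Line 1: unforgiving (4), ocean (2) → 6
Line 2: up (1), smooth (1) → 2
Line 3: deep (1), ghost (1), past (1), one (1), reed (1) → 5
Total: 6 + 2 + 5 = 13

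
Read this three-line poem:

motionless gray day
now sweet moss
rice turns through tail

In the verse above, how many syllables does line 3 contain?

Line 3: "rice turns through tail": 1+1+1+1 = 4

4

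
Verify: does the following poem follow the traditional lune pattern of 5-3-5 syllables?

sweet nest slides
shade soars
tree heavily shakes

Line 1: sweet(1) + nest(1) + slides(1) = 3 (expected 5)
Line 2: shade(1) + soars(1) = 2 (expected 3)
Line 3: tree(1) + heavily(3) + shakes(1) = 5 ✓

No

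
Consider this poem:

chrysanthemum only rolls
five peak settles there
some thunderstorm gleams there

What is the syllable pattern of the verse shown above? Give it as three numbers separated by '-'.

7-5-6

Line 1: "chrysanthemum only rolls": 4+2+1 = 7
Line 2: "five peak settles there": 1+1+2+1 = 5
Line 3: "some thunderstorm gleams there": 1+3+1+1 = 6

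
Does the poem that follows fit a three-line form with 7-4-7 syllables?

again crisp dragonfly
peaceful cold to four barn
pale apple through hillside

Line 1: again (2), crisp (1), dragonfly (3) → 6 (expected 7)
Line 2: peaceful (2), cold (1), to (1), four (1), barn (1) → 6 (expected 4)
Line 3: pale (1), apple (2), through (1), hillside (2) → 6 (expected 7)

No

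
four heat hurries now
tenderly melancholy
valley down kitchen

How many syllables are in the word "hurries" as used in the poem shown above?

2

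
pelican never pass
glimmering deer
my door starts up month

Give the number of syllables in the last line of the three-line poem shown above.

5

The last line: my(1) + door(1) + starts(1) + up(1) + month(1) = 5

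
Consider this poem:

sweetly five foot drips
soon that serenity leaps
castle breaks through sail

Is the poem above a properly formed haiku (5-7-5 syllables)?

Yes

Line 1: "sweetly five foot drips": 2+1+1+1 = 5 ✓
Line 2: "soon that serenity leaps": 1+1+4+1 = 7 ✓
Line 3: "castle breaks through sail": 2+1+1+1 = 5 ✓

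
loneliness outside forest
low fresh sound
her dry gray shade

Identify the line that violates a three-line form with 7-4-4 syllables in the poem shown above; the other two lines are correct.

Line 2

Line 1: "loneliness outside forest": 3+2+2 = 7 ✓
Line 2: "low fresh sound": 1+1+1 = 3 (expected 4)
Line 3: "her dry gray shade": 1+1+1+1 = 4 ✓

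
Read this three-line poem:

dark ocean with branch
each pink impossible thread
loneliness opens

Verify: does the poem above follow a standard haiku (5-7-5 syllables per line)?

Line 1: "dark ocean with branch": 1+2+1+1 = 5 ✓
Line 2: "each pink impossible thread": 1+1+4+1 = 7 ✓
Line 3: "loneliness opens": 3+2 = 5 ✓

Yes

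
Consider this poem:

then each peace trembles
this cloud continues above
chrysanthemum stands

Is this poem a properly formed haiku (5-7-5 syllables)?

Yes

Line 1: then (1), each (1), peace (1), trembles (2) → 5 ✓
Line 2: this (1), cloud (1), continues (3), above (2) → 7 ✓
Line 3: chrysanthemum (4), stands (1) → 5 ✓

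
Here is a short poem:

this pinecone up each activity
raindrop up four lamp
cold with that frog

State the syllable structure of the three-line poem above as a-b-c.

9-5-4

Line 1: this (1), pinecone (2), up (1), each (1), activity (4) → 9
Line 2: raindrop (2), up (1), four (1), lamp (1) → 5
Line 3: cold (1), with (1), that (1), frog (1) → 4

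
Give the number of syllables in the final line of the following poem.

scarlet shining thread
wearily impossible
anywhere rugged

The final line: anywhere(3) + rugged(2) = 5

5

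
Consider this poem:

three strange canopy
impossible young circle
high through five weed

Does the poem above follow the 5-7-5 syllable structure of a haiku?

Line 1: "three strange canopy": 1+1+3 = 5 ✓
Line 2: "impossible young circle": 4+1+2 = 7 ✓
Line 3: "high through five weed": 1+1+1+1 = 4 (expected 5)

No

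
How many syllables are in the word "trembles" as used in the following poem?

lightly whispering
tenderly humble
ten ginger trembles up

2

"trembles" has 2 syllables.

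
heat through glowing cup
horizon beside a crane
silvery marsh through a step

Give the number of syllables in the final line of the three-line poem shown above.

7

The final line: silvery (3), marsh (1), through (1), a (1), step (1) → 7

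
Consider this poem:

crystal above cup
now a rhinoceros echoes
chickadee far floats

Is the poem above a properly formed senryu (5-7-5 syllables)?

No

Line 1: "crystal above cup": 2+2+1 = 5 ✓
Line 2: "now a rhinoceros echoes": 1+1+4+2 = 8 (expected 7)
Line 3: "chickadee far floats": 3+1+1 = 5 ✓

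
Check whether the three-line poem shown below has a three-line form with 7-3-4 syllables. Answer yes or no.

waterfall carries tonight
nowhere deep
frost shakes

Line 1: waterfall (3), carries (2), tonight (2) → 7 ✓
Line 2: nowhere (2), deep (1) → 3 ✓
Line 3: frost (1), shakes (1) → 2 (expected 4)

No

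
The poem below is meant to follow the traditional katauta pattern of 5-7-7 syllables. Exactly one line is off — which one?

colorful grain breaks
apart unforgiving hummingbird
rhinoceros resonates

Line 1: colorful(3) + grain(1) + breaks(1) = 5 ✓
Line 2: apart(2) + unforgiving(4) + hummingbird(3) = 9 (expected 7)
Line 3: rhinoceros(4) + resonates(3) = 7 ✓

The second line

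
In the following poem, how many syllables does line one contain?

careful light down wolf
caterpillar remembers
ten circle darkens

Line one: careful(2) + light(1) + down(1) + wolf(1) = 5

5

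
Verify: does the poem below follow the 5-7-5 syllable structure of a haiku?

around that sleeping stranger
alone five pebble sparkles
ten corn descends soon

No

Line 1: around(2) + that(1) + sleeping(2) + stranger(2) = 7 (expected 5)
Line 2: alone(2) + five(1) + pebble(2) + sparkles(2) = 7 ✓
Line 3: ten(1) + corn(1) + descends(2) + soon(1) = 5 ✓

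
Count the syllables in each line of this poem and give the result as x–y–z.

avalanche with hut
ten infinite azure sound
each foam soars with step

5–7–5

Line 1: avalanche (3), with (1), hut (1) → 5
Line 2: ten (1), infinite (3), azure (2), sound (1) → 7
Line 3: each (1), foam (1), soars (1), with (1), step (1) → 5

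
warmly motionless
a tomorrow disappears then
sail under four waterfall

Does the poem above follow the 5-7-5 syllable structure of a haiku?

Line 1: warmly (2), motionless (3) → 5 ✓
Line 2: a (1), tomorrow (3), disappears (3), then (1) → 8 (expected 7)
Line 3: sail (1), under (2), four (1), waterfall (3) → 7 (expected 5)

No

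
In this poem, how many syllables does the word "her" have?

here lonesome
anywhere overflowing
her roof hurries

1

"her" has 1 syllable.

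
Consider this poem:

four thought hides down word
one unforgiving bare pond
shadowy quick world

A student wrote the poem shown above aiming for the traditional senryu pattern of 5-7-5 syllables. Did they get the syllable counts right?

Line 1: "four thought hides down word": 1+1+1+1+1 = 5 ✓
Line 2: "one unforgiving bare pond": 1+4+1+1 = 7 ✓
Line 3: "shadowy quick world": 3+1+1 = 5 ✓

Yes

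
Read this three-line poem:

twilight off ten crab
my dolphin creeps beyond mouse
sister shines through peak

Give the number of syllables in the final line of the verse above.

The final line: sister(2) + shines(1) + through(1) + peak(1) = 5

5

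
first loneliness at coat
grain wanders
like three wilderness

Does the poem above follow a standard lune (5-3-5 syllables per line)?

Line 1: first(1) + loneliness(3) + at(1) + coat(1) = 6 (expected 5)
Line 2: grain(1) + wanders(2) = 3 ✓
Line 3: like(1) + three(1) + wilderness(3) = 5 ✓

No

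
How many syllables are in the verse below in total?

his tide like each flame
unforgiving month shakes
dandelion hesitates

18

Line 1: his (1), tide (1), like (1), each (1), flame (1) → 5
Line 2: unforgiving (4), month (1), shakes (1) → 6
Line 3: dandelion (4), hesitates (3) → 7
Total: 5 + 6 + 7 = 18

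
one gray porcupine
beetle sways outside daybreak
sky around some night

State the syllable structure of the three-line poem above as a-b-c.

5-7-5

Line 1: one(1) + gray(1) + porcupine(3) = 5
Line 2: beetle(2) + sways(1) + outside(2) + daybreak(2) = 7
Line 3: sky(1) + around(2) + some(1) + night(1) = 5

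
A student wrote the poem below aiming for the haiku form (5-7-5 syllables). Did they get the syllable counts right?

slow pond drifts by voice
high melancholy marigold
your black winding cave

Line 1: "slow pond drifts by voice": 1+1+1+1+1 = 5 ✓
Line 2: "high melancholy marigold": 1+4+3 = 8 (expected 7)
Line 3: "your black winding cave": 1+1+2+1 = 5 ✓

No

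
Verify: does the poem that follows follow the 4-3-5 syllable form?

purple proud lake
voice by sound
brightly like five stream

Line 1: purple (2), proud (1), lake (1) → 4 ✓
Line 2: voice (1), by (1), sound (1) → 3 ✓
Line 3: brightly (2), like (1), five (1), stream (1) → 5 ✓

Yes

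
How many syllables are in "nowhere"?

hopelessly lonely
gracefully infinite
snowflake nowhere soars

"nowhere" has 2 syllables.

2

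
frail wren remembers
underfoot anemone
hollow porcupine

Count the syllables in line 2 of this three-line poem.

Line 2: underfoot(3) + anemone(4) = 7

7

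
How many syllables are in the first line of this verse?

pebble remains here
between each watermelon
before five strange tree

5

The first line: pebble (2), remains (2), here (1) → 5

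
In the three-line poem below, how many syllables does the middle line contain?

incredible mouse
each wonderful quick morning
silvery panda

7

The middle line: each(1) + wonderful(3) + quick(1) + morning(2) = 7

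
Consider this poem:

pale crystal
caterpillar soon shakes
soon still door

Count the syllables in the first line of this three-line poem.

3

The first line: "pale crystal": 1+2 = 3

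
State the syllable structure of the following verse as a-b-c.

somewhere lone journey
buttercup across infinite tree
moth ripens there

5-9-4

Line 1: somewhere(2) + lone(1) + journey(2) = 5
Line 2: buttercup(3) + across(2) + infinite(3) + tree(1) = 9
Line 3: moth(1) + ripens(2) + there(1) = 4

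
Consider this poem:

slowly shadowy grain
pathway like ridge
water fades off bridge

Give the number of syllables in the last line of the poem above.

The last line: water (2), fades (1), off (1), bridge (1) → 5

5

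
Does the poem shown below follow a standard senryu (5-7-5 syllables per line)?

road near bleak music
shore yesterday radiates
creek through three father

Line 1: road (1), near (1), bleak (1), music (2) → 5 ✓
Line 2: shore (1), yesterday (3), radiates (3) → 7 ✓
Line 3: creek (1), through (1), three (1), father (2) → 5 ✓

Yes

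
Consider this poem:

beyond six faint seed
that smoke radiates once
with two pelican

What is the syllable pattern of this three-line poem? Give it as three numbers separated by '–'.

Line 1: beyond(2) + six(1) + faint(1) + seed(1) = 5
Line 2: that(1) + smoke(1) + radiates(3) + once(1) = 6
Line 3: with(1) + two(1) + pelican(3) = 5

5–6–5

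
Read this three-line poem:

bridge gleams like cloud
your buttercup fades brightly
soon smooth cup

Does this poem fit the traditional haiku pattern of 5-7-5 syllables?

No

Line 1: "bridge gleams like cloud": 1+1+1+1 = 4 (expected 5)
Line 2: "your buttercup fades brightly": 1+3+1+2 = 7 ✓
Line 3: "soon smooth cup": 1+1+1 = 3 (expected 5)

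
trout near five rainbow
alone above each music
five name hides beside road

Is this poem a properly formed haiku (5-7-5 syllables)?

Line 1: trout (1), near (1), five (1), rainbow (2) → 5 ✓
Line 2: alone (2), above (2), each (1), music (2) → 7 ✓
Line 3: five (1), name (1), hides (1), beside (2), road (1) → 6 (expected 5)

No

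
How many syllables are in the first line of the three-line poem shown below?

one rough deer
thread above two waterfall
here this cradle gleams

The first line: "one rough deer": 1+1+1 = 3

3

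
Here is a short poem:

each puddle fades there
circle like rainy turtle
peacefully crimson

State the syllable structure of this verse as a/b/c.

Line 1: each(1) + puddle(2) + fades(1) + there(1) = 5
Line 2: circle(2) + like(1) + rainy(2) + turtle(2) = 7
Line 3: peacefully(3) + crimson(2) = 5

5/7/5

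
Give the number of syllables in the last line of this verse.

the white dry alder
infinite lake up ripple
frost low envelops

5

The last line: "frost low envelops": 1+1+3 = 5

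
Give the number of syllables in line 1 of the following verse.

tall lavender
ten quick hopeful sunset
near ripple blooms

4

Line 1: tall (1), lavender (3) → 4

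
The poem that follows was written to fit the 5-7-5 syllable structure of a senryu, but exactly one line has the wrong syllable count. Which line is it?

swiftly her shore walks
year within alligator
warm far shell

Line 3

Line 1: "swiftly her shore walks": 2+1+1+1 = 5 ✓
Line 2: "year within alligator": 1+2+4 = 7 ✓
Line 3: "warm far shell": 1+1+1 = 3 (expected 5)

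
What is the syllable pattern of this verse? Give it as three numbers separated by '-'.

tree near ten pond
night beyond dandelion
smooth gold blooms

Line 1: "tree near ten pond": 1+1+1+1 = 4
Line 2: "night beyond dandelion": 1+2+4 = 7
Line 3: "smooth gold blooms": 1+1+1 = 3

4-7-3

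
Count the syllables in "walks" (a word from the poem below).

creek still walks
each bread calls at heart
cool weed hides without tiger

1

"walks" has 1 syllable.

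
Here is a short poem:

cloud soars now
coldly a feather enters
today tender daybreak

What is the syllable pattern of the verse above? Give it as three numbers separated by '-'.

3-7-6

Line 1: cloud (1), soars (1), now (1) → 3
Line 2: coldly (2), a (1), feather (2), enters (2) → 7
Line 3: today (2), tender (2), daybreak (2) → 6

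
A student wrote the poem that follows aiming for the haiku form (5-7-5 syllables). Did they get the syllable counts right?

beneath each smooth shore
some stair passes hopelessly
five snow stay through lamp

Yes

Line 1: "beneath each smooth shore": 2+1+1+1 = 5 ✓
Line 2: "some stair passes hopelessly": 1+1+2+3 = 7 ✓
Line 3: "five snow stay through lamp": 1+1+1+1+1 = 5 ✓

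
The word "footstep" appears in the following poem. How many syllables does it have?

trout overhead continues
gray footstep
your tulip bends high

2

"footstep" has 2 syllables.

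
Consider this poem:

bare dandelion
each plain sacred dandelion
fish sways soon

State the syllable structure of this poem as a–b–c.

Line 1: "bare dandelion": 1+4 = 5
Line 2: "each plain sacred dandelion": 1+1+2+4 = 8
Line 3: "fish sways soon": 1+1+1 = 3

5–8–3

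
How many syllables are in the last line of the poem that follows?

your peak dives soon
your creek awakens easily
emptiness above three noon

7

The last line: emptiness(3) + above(2) + three(1) + noon(1) = 7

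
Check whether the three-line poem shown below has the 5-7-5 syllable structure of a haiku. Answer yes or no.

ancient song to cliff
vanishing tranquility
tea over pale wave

Yes

Line 1: ancient (2), song (1), to (1), cliff (1) → 5 ✓
Line 2: vanishing (3), tranquility (4) → 7 ✓
Line 3: tea (1), over (2), pale (1), wave (1) → 5 ✓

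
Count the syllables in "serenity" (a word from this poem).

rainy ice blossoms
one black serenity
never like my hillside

"serenity" has 4 syllables.

4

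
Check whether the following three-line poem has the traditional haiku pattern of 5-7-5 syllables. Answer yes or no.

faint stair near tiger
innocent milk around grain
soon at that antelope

No

Line 1: faint(1) + stair(1) + near(1) + tiger(2) = 5 ✓
Line 2: innocent(3) + milk(1) + around(2) + grain(1) = 7 ✓
Line 3: soon(1) + at(1) + that(1) + antelope(3) = 6 (expected 5)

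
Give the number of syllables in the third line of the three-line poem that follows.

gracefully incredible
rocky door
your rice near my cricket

6

The third line: your(1) + rice(1) + near(1) + my(1) + cricket(2) = 6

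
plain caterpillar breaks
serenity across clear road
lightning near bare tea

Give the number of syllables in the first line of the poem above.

The first line: "plain caterpillar breaks": 1+4+1 = 6

6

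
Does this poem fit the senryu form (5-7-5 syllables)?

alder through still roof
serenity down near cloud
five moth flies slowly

Yes

Line 1: alder (2), through (1), still (1), roof (1) → 5 ✓
Line 2: serenity (4), down (1), near (1), cloud (1) → 7 ✓
Line 3: five (1), moth (1), flies (1), slowly (2) → 5 ✓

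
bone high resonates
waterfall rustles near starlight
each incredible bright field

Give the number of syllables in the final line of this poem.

The final line: each(1) + incredible(4) + bright(1) + field(1) = 7

7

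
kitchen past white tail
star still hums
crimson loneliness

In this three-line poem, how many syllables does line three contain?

5

Line three: crimson (2), loneliness (3) → 5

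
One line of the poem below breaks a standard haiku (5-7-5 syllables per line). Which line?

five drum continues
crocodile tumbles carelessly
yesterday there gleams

Line 2

Line 1: five(1) + drum(1) + continues(3) = 5 ✓
Line 2: crocodile(3) + tumbles(2) + carelessly(3) = 8 (expected 7)
Line 3: yesterday(3) + there(1) + gleams(1) = 5 ✓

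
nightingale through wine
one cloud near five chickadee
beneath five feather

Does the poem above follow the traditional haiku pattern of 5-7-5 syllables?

Line 1: "nightingale through wine": 3+1+1 = 5 ✓
Line 2: "one cloud near five chickadee": 1+1+1+1+3 = 7 ✓
Line 3: "beneath five feather": 2+1+2 = 5 ✓

Yes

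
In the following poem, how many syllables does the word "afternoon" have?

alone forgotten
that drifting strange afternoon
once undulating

3

"afternoon" has 3 syllables.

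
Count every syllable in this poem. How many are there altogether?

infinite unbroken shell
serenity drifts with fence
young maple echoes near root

Line 1: infinite (3), unbroken (3), shell (1) → 7
Line 2: serenity (4), drifts (1), with (1), fence (1) → 7
Line 3: young (1), maple (2), echoes (2), near (1), root (1) → 7
Total: 7 + 7 + 7 = 21

21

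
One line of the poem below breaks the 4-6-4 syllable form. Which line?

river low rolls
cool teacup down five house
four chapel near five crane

Line 3

Line 1: river(2) + low(1) + rolls(1) = 4 ✓
Line 2: cool(1) + teacup(2) + down(1) + five(1) + house(1) = 6 ✓
Line 3: four(1) + chapel(2) + near(1) + five(1) + crane(1) = 6 (expected 4)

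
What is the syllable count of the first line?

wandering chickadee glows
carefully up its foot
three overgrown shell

7

The first line: wandering(3) + chickadee(3) + glows(1) = 7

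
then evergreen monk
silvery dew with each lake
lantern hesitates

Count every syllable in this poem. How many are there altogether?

17

Line 1: "then evergreen monk": 1+3+1 = 5
Line 2: "silvery dew with each lake": 3+1+1+1+1 = 7
Line 3: "lantern hesitates": 2+3 = 5
Total: 5 + 7 + 5 = 17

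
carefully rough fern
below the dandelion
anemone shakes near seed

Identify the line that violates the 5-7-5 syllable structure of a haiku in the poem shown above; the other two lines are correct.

The third line

Line 1: carefully (3), rough (1), fern (1) → 5 ✓
Line 2: below (2), the (1), dandelion (4) → 7 ✓
Line 3: anemone (4), shakes (1), near (1), seed (1) → 7 (expected 5)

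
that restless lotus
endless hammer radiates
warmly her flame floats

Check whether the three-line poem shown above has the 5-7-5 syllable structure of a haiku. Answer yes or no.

Line 1: "that restless lotus": 1+2+2 = 5 ✓
Line 2: "endless hammer radiates": 2+2+3 = 7 ✓
Line 3: "warmly her flame floats": 2+1+1+1 = 5 ✓

Yes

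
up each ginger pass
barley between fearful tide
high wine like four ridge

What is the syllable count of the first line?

The first line: "up each ginger pass": 1+1+2+1 = 5

5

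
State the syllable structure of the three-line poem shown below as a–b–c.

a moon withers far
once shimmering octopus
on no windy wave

5–7–5

Line 1: "a moon withers far": 1+1+2+1 = 5
Line 2: "once shimmering octopus": 1+3+3 = 7
Line 3: "on no windy wave": 1+1+2+1 = 5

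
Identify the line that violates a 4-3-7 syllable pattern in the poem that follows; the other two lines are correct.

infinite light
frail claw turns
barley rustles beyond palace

The third line

Line 1: infinite (3), light (1) → 4 ✓
Line 2: frail (1), claw (1), turns (1) → 3 ✓
Line 3: barley (2), rustles (2), beyond (2), palace (2) → 8 (expected 7)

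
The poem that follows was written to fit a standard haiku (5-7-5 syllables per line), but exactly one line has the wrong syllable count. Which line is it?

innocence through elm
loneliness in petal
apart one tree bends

The second line

Line 1: "innocence through elm": 3+1+1 = 5 ✓
Line 2: "loneliness in petal": 3+1+2 = 6 (expected 7)
Line 3: "apart one tree bends": 2+1+1+1 = 5 ✓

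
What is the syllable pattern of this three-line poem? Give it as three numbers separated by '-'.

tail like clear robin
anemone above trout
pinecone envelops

5-7-5

Line 1: tail(1) + like(1) + clear(1) + robin(2) = 5
Line 2: anemone(4) + above(2) + trout(1) = 7
Line 3: pinecone(2) + envelops(3) = 5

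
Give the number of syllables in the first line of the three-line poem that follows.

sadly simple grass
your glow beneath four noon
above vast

5

The first line: sadly (2), simple (2), grass (1) → 5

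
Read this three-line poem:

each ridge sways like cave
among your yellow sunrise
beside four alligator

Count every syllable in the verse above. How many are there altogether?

19

Line 1: "each ridge sways like cave": 1+1+1+1+1 = 5
Line 2: "among your yellow sunrise": 2+1+2+2 = 7
Line 3: "beside four alligator": 2+1+4 = 7
Total: 5 + 7 + 7 = 19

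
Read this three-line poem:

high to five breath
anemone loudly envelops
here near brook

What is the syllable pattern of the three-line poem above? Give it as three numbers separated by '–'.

Line 1: "high to five breath": 1+1+1+1 = 4
Line 2: "anemone loudly envelops": 4+2+3 = 9
Line 3: "here near brook": 1+1+1 = 3

4–9–3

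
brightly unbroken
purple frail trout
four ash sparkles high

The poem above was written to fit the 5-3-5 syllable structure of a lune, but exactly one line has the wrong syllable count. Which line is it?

Line 1: brightly(2) + unbroken(3) = 5 ✓
Line 2: purple(2) + frail(1) + trout(1) = 4 (expected 3)
Line 3: four(1) + ash(1) + sparkles(2) + high(1) = 5 ✓

The second line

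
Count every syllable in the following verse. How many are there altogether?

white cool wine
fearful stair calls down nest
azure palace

Line 1: white (1), cool (1), wine (1) → 3
Line 2: fearful (2), stair (1), calls (1), down (1), nest (1) → 6
Line 3: azure (2), palace (2) → 4
Total: 3 + 6 + 4 = 13

13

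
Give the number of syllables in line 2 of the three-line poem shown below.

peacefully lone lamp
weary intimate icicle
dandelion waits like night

Line 2: "weary intimate icicle": 2+3+3 = 8

8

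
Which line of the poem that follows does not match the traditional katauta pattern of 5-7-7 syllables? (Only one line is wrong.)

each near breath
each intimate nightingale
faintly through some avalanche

Line 1

Line 1: "each near breath": 1+1+1 = 3 (expected 5)
Line 2: "each intimate nightingale": 1+3+3 = 7 ✓
Line 3: "faintly through some avalanche": 2+1+1+3 = 7 ✓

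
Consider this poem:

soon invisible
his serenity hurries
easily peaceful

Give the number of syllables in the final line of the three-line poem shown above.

5

The final line: easily(3) + peaceful(2) = 5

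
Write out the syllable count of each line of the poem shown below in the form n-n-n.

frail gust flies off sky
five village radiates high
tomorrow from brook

5-7-5

Line 1: "frail gust flies off sky": 1+1+1+1+1 = 5
Line 2: "five village radiates high": 1+2+3+1 = 7
Line 3: "tomorrow from brook": 3+1+1 = 5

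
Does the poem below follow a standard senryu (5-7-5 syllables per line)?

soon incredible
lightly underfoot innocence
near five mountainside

No

Line 1: "soon incredible": 1+4 = 5 ✓
Line 2: "lightly underfoot innocence": 2+3+3 = 8 (expected 7)
Line 3: "near five mountainside": 1+1+3 = 5 ✓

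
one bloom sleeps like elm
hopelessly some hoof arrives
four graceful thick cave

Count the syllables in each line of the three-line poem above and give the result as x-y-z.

5-7-5

Line 1: one(1) + bloom(1) + sleeps(1) + like(1) + elm(1) = 5
Line 2: hopelessly(3) + some(1) + hoof(1) + arrives(2) = 7
Line 3: four(1) + graceful(2) + thick(1) + cave(1) = 5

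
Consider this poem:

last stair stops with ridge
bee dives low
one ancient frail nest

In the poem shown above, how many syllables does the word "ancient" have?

2

"ancient" has 2 syllables.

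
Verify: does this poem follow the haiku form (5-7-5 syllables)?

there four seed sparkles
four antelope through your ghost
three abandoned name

Yes

Line 1: there (1), four (1), seed (1), sparkles (2) → 5 ✓
Line 2: four (1), antelope (3), through (1), your (1), ghost (1) → 7 ✓
Line 3: three (1), abandoned (3), name (1) → 5 ✓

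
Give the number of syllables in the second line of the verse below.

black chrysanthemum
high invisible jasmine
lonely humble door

7

The second line: "high invisible jasmine": 1+4+2 = 7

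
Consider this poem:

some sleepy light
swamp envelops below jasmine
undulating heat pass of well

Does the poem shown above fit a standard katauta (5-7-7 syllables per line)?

No

Line 1: "some sleepy light": 1+2+1 = 4 (expected 5)
Line 2: "swamp envelops below jasmine": 1+3+2+2 = 8 (expected 7)
Line 3: "undulating heat pass of well": 4+1+1+1+1 = 8 (expected 7)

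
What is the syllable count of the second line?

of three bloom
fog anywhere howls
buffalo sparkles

5

The second line: fog(1) + anywhere(3) + howls(1) = 5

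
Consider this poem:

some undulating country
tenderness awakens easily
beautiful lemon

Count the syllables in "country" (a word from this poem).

2

"country" has 2 syllables.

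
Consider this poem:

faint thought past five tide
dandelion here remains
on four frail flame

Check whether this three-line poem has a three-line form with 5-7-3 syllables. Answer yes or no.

No

Line 1: "faint thought past five tide": 1+1+1+1+1 = 5 ✓
Line 2: "dandelion here remains": 4+1+2 = 7 ✓
Line 3: "on four frail flame": 1+1+1+1 = 4 (expected 3)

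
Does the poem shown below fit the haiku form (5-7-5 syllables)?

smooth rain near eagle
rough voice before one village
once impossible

Line 1: smooth(1) + rain(1) + near(1) + eagle(2) = 5 ✓
Line 2: rough(1) + voice(1) + before(2) + one(1) + village(2) = 7 ✓
Line 3: once(1) + impossible(4) = 5 ✓

Yes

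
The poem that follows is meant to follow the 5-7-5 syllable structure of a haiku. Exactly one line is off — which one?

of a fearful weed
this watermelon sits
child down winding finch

Line 1: "of a fearful weed": 1+1+2+1 = 5 ✓
Line 2: "this watermelon sits": 1+4+1 = 6 (expected 7)
Line 3: "child down winding finch": 1+1+2+1 = 5 ✓

The second line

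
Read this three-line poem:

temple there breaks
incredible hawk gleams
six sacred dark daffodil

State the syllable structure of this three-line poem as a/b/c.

Line 1: temple (2), there (1), breaks (1) → 4
Line 2: incredible (4), hawk (1), gleams (1) → 6
Line 3: six (1), sacred (2), dark (1), daffodil (3) → 7

4/6/7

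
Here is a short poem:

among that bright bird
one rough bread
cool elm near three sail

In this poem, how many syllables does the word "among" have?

"among" has 2 syllables.

2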